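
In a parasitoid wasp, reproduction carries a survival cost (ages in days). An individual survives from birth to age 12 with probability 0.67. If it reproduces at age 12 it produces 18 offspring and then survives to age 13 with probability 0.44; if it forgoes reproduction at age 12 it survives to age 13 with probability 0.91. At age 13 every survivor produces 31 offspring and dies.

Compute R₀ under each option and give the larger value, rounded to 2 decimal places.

breed at age 12: R₀ = 0.67 × (18 + 0.44 × 31) = 0.67 × 31.6400 = 21.1988
delay to age 13: R₀ = 0.67 × (0.91 × 31) = 0.67 × 28.2100 = 18.9007
Higher: breed at age 12 (21.1988).

21.20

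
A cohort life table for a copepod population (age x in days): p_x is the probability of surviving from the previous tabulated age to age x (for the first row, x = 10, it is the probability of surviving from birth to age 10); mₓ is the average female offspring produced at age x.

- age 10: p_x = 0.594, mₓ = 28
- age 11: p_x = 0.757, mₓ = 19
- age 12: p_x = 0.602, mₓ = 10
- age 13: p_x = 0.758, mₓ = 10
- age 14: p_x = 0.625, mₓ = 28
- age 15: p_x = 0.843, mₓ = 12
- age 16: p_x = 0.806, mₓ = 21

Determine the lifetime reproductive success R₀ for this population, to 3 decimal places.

Survivorship from birth: l_x = p_10·p_11·…·p_x.
  l_10 = 0.59400
  l_11 = 0.44966
  l_12 = 0.27069
  l_13 = 0.20519
  l_14 = 0.12824
  l_15 = 0.10811
  l_16 = 0.08713
R₀ = Σ l_x mₓ:
  age 10: 0.59400 × 28 = 16.6320
  age 11: 0.44966 × 19 = 8.5435
  age 12: 0.27069 × 10 = 2.7069
  age 13: 0.20519 × 10 = 2.0519
  age 14: 0.12824 × 28 = 3.5907
  age 15: 0.10811 × 12 = 1.2973
  age 16: 0.08713 × 21 = 1.8297
R₀ = 16.6320 + 8.5435 + 2.7069 + 2.0519 + 3.5907 + 1.2973 + 1.8297 = 36.6521

36.652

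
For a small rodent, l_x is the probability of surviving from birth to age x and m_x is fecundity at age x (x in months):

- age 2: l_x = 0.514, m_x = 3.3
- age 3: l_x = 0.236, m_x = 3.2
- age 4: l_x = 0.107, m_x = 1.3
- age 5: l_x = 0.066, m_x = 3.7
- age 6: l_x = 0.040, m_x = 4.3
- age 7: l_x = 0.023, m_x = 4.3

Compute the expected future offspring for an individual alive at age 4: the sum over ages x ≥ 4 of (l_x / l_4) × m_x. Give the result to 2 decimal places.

6.11

l_4 = 0.107. Conditional survival from age 4 to x is l_x / l_4.
  x=4: (0.107/0.107) × 1.3 = 1.3000
  x=5: (0.066/0.107) × 3.7 = 2.2822
  x=6: (0.040/0.107) × 4.3 = 1.6075
  x=7: (0.023/0.107) × 4.3 = 0.9243
Sum = 1.3000 + 2.2822 + 1.6075 + 0.9243 = 6.1140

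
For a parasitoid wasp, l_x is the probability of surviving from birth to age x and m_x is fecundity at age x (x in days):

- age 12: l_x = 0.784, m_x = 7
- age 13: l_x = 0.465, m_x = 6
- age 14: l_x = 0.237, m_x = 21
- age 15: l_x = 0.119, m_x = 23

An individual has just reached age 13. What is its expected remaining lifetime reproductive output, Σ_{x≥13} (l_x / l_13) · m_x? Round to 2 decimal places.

22.59

l_13 = 0.465. Conditional survival from age 13 to x is l_x / l_13.
  x=13: (0.465/0.465) × 6 = 6.0000
  x=14: (0.237/0.465) × 21 = 10.7032
  x=15: (0.119/0.465) × 23 = 5.8860
Sum = 6.0000 + 10.7032 + 5.8860 = 22.5892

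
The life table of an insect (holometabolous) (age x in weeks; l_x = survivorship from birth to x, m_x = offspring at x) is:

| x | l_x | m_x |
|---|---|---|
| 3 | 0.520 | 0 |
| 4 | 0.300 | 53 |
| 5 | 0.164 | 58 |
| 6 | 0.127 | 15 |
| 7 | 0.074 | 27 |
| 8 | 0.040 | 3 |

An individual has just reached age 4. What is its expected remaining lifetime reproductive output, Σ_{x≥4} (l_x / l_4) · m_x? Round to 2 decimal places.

98.12

l_4 = 0.300. Conditional survival from age 4 to x is l_x / l_4.
  x=4: (0.300/0.300) × 53 = 53.0000
  x=5: (0.164/0.300) × 58 = 31.7067
  x=6: (0.127/0.300) × 15 = 6.3500
  x=7: (0.074/0.300) × 27 = 6.6600
  x=8: (0.040/0.300) × 3 = 0.4000
Sum = 53.0000 + 31.7067 + 6.3500 + 6.6600 + 0.4000 = 98.1167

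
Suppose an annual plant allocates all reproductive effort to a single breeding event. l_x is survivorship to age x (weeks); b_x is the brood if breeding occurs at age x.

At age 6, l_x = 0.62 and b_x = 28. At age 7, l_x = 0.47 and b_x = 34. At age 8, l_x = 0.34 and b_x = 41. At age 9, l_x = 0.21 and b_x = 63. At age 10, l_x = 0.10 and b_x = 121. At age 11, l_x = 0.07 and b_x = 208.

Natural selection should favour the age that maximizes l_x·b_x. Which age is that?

Expected offspring if breeding at age x = l_x × b_x:
  age 6: 0.62 × 28 = 17.360
  age 7: 0.47 × 34 = 15.980
  age 8: 0.34 × 41 = 13.940
  age 9: 0.21 × 63 = 13.230
  age 10: 0.10 × 121 = 12.100
  age 11: 0.07 × 208 = 14.560
Maximum at age 6 (17.360).

6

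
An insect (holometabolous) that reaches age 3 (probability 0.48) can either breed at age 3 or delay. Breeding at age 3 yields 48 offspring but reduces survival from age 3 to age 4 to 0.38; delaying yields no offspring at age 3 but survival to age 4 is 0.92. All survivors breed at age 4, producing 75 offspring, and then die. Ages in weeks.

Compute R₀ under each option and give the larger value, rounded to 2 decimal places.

breed at age 3: R₀ = 0.48 × (48 + 0.38 × 75) = 0.48 × 76.5000 = 36.7200
delay to age 4: R₀ = 0.48 × (0.92 × 75) = 0.48 × 69.0000 = 33.1200
Higher: breed at age 3 (36.7200).

36.72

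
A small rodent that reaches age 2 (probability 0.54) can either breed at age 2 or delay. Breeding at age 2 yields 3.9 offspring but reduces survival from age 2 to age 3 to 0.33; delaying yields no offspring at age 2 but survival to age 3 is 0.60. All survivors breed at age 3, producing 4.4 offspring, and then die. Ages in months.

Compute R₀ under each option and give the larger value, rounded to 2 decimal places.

2.89

breed at age 2: R₀ = 0.54 × (3.9 + 0.33 × 4.4) = 0.54 × 5.3520 = 2.8901
delay to age 3: R₀ = 0.54 × (0.60 × 4.4) = 0.54 × 2.6400 = 1.4256
Higher: breed at age 2 (2.8901).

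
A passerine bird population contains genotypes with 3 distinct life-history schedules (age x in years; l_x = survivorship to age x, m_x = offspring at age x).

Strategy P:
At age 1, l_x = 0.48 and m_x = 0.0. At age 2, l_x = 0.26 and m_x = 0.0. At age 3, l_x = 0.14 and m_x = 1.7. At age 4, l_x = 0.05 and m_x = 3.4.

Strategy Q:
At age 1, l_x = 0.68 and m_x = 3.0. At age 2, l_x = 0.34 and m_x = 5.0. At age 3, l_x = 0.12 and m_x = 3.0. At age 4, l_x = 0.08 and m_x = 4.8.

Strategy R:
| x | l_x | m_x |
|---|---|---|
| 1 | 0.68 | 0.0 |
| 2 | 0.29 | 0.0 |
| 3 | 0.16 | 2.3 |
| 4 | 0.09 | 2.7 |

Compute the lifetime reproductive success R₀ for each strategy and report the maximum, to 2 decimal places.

4.48

Strategy P: R₀ = 0.48×0.0 + 0.26×0.0 + 0.14×1.7 + 0.05×3.4 = 0.4080
Strategy Q: R₀ = 0.68×3.0 + 0.34×5.0 + 0.12×3.0 + 0.08×4.8 = 4.4840
Strategy R: R₀ = 0.68×0.0 + 0.29×0.0 + 0.16×2.3 + 0.09×2.7 = 0.6110
Highest R₀: strategy Q with 4.4840.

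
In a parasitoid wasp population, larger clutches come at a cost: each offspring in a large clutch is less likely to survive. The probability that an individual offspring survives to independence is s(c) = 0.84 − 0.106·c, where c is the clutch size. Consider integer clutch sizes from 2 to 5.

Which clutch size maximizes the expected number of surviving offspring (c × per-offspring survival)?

Expected surviving offspring = c × s(c):
  c=2: 2 × 0.628 = 1.256
  c=3: 3 × 0.522 = 1.566
  c=4: 4 × 0.416 = 1.664
  c=5: 5 × 0.310 = 1.550
Maximum at c = 4 (1.664 surviving offspring).

4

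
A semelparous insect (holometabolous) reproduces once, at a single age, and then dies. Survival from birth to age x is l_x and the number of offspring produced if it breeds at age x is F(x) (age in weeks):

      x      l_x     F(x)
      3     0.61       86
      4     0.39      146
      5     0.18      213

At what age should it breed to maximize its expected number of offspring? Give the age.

Expected offspring if breeding at age x = l_x × F(x):
  age 3: 0.61 × 86 = 52.460
  age 4: 0.39 × 146 = 56.940
  age 5: 0.18 × 213 = 38.340
Maximum at age 4 (56.940).

4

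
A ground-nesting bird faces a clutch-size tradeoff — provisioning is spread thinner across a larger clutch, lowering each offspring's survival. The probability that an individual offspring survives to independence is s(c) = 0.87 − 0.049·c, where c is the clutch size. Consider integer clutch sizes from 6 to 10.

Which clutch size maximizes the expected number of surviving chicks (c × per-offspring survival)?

9

Expected surviving chicks = c × s(c):
  c=6: 6 × 0.576 = 3.456
  c=7: 7 × 0.527 = 3.689
  c=8: 8 × 0.478 = 3.824
  c=9: 9 × 0.429 = 3.861
  c=10: 10 × 0.380 = 3.800
Maximum at c = 9 (3.861 surviving chicks).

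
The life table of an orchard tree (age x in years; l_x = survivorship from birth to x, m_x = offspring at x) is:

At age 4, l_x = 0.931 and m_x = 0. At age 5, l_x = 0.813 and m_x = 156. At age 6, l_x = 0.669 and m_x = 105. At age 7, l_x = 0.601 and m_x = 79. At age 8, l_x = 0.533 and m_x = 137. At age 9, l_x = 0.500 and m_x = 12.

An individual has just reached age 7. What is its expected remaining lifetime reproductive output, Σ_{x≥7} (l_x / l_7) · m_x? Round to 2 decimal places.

l_7 = 0.601. Conditional survival from age 7 to x is l_x / l_7.
  x=7: (0.601/0.601) × 79 = 79.0000
  x=8: (0.533/0.601) × 137 = 121.4992
  x=9: (0.500/0.601) × 12 = 9.9834
Sum = 79.0000 + 121.4992 + 9.9834 = 210.4825

210.48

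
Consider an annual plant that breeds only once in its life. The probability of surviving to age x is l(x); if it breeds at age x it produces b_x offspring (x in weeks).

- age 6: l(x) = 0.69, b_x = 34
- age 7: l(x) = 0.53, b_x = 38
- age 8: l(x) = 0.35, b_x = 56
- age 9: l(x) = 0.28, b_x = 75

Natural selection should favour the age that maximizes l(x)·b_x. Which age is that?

6

Expected offspring if breeding at age x = l(x) × b_x:
  age 6: 0.69 × 34 = 23.460
  age 7: 0.53 × 38 = 20.140
  age 8: 0.35 × 56 = 19.600
  age 9: 0.28 × 75 = 21.000
Maximum at age 6 (23.460).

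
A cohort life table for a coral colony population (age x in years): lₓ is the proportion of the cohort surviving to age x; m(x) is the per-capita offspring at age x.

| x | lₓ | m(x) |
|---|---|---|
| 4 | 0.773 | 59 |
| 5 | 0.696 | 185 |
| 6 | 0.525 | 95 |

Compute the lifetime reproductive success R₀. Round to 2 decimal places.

224.24

R₀ = Σ lₓ m(x):
  age 4: 0.773 × 59 = 45.6070
  age 5: 0.696 × 185 = 128.7600
  age 6: 0.525 × 95 = 49.8750
R₀ = 45.6070 + 128.7600 + 49.8750 = 224.2420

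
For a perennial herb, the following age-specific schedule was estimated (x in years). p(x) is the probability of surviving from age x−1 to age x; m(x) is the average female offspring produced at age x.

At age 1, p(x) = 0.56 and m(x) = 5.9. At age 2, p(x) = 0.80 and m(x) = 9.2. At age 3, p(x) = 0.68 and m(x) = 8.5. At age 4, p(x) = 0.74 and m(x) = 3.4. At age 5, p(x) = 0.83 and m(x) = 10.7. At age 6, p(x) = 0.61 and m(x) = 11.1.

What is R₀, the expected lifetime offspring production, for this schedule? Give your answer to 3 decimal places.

14.051

Survivorship from birth: l_x = p_1·p_2·…·p_x.
  l_1 = 0.56000
  l_2 = 0.44800
  l_3 = 0.30464
  l_4 = 0.22543
  l_5 = 0.18711
  l_6 = 0.11414
R₀ = Σ l_x m(x):
  age 1: 0.56000 × 5.9 = 3.3040
  age 2: 0.44800 × 9.2 = 4.1216
  age 3: 0.30464 × 8.5 = 2.5894
  age 4: 0.22543 × 3.4 = 0.7665
  age 5: 0.18711 × 10.7 = 2.0021
  age 6: 0.11414 × 11.1 = 1.2670
R₀ = 3.3040 + 4.1216 + 2.5894 + 0.7665 + 2.0021 + 1.2670 = 14.0505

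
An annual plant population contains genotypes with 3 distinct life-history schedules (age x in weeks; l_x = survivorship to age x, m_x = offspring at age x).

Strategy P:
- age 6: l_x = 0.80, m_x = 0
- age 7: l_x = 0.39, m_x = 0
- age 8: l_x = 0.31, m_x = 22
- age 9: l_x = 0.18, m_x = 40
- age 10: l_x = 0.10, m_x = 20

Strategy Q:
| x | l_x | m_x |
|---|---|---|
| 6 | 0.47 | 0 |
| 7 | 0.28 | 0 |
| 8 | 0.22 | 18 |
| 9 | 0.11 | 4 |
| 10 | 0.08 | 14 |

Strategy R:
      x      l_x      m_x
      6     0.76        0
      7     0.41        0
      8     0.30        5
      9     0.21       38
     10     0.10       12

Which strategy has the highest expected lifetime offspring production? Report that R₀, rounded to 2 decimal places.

16.02

Strategy P: R₀ = 0.80×0 + 0.39×0 + 0.31×22 + 0.18×40 + 0.10×20 = 16.0200
Strategy Q: R₀ = 0.47×0 + 0.28×0 + 0.22×18 + 0.11×4 + 0.08×14 = 5.5200
Strategy R: R₀ = 0.76×0 + 0.41×0 + 0.30×5 + 0.21×38 + 0.10×12 = 10.6800
Highest R₀: strategy P with 16.0200.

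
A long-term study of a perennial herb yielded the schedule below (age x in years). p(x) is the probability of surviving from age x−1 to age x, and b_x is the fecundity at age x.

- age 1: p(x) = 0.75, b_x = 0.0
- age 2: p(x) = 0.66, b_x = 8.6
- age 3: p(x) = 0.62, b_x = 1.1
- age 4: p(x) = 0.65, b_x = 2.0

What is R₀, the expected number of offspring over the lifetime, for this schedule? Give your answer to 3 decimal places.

4.994

Survivorship from birth: l_x = p_1·p_2·…·p_x.
  l_1 = 0.75000
  l_2 = 0.49500
  l_3 = 0.30690
  l_4 = 0.19949
R₀ = Σ l_x b_x:
  age 1: 0.75000 × 0.0 = 0.0000
  age 2: 0.49500 × 8.6 = 4.2570
  age 3: 0.30690 × 1.1 = 0.3376
  age 4: 0.19949 × 2.0 = 0.3990
R₀ = 0.0000 + 4.2570 + 0.3376 + 0.3990 = 4.9936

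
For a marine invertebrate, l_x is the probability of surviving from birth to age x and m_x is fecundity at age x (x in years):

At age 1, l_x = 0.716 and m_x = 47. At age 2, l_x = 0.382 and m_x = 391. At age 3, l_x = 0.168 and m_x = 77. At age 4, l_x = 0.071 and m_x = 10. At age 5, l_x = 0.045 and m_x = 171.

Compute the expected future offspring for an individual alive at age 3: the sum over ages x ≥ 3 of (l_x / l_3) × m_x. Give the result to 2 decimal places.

l_3 = 0.168. Conditional survival from age 3 to x is l_x / l_3.
  x=3: (0.168/0.168) × 77 = 77.0000
  x=4: (0.071/0.168) × 10 = 4.2262
  x=5: (0.045/0.168) × 171 = 45.8036
Sum = 77.0000 + 4.2262 + 45.8036 = 127.0298

127.03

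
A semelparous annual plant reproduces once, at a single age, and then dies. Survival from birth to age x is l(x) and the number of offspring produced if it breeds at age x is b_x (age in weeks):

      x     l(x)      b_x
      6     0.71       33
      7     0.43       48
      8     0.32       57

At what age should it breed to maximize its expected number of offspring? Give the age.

Expected offspring if breeding at age x = l(x) × b_x:
  age 6: 0.71 × 33 = 23.430
  age 7: 0.43 × 48 = 20.640
  age 8: 0.32 × 57 = 18.240
Maximum at age 6 (23.430).

6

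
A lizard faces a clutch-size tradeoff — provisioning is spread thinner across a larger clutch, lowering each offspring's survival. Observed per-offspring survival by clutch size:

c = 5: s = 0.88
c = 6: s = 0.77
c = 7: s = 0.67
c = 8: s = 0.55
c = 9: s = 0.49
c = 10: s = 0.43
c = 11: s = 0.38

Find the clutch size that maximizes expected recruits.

7

Expected recruits = c × s(c):
  c=5: 5 × 0.88 = 4.400
  c=6: 6 × 0.77 = 4.620
  c=7: 7 × 0.67 = 4.690
  c=8: 8 × 0.55 = 4.400
  c=9: 9 × 0.49 = 4.410
  c=10: 10 × 0.43 = 4.300
  c=11: 11 × 0.38 = 4.180
Maximum at c = 7 (4.690 recruits).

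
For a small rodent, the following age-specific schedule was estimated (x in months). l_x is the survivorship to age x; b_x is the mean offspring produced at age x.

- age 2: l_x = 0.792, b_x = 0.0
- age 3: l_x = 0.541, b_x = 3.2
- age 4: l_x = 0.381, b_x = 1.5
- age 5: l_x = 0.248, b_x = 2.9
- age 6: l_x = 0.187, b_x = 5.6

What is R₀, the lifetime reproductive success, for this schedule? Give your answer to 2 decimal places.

4.07

R₀ = Σ l_x b_x:
  age 2: 0.792 × 0.0 = 0.0000
  age 3: 0.541 × 3.2 = 1.7312
  age 4: 0.381 × 1.5 = 0.5715
  age 5: 0.248 × 2.9 = 0.7192
  age 6: 0.187 × 5.6 = 1.0472
R₀ = 0.0000 + 1.7312 + 0.5715 + 0.7192 + 1.0472 = 4.0691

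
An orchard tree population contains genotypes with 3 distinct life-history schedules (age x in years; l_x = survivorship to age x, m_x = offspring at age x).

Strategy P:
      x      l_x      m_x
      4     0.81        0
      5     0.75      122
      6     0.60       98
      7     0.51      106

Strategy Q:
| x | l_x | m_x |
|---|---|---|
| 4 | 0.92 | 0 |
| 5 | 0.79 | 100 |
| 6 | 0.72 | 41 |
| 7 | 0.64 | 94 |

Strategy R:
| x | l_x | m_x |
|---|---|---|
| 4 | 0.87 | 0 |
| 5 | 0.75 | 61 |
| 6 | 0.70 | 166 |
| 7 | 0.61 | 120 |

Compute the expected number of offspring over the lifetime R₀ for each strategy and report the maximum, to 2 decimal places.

Strategy P: R₀ = 0.81×0 + 0.75×122 + 0.60×98 + 0.51×106 = 204.3600
Strategy Q: R₀ = 0.92×0 + 0.79×100 + 0.72×41 + 0.64×94 = 168.6800
Strategy R: R₀ = 0.87×0 + 0.75×61 + 0.70×166 + 0.61×120 = 235.1500
Highest R₀: strategy R with 235.1500.

235.15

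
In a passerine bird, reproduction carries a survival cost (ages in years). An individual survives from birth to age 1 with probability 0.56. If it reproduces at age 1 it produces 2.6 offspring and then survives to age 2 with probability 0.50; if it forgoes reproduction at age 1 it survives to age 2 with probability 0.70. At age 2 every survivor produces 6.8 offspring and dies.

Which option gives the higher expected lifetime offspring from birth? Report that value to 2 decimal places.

breed at age 1: R₀ = 0.56 × (2.6 + 0.50 × 6.8) = 0.56 × 6.0000 = 3.3600
delay to age 2: R₀ = 0.56 × (0.70 × 6.8) = 0.56 × 4.7600 = 2.6656
Higher: breed at age 1 (3.3600).

3.36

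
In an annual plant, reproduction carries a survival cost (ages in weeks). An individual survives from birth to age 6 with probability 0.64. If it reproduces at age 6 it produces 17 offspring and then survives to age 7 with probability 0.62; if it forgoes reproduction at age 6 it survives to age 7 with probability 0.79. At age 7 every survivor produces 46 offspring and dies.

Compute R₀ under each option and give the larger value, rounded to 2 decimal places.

breed at age 6: R₀ = 0.64 × (17 + 0.62 × 46) = 0.64 × 45.5200 = 29.1328
delay to age 7: R₀ = 0.64 × (0.79 × 46) = 0.64 × 36.3400 = 23.2576
Higher: breed at age 6 (29.1328).

29.13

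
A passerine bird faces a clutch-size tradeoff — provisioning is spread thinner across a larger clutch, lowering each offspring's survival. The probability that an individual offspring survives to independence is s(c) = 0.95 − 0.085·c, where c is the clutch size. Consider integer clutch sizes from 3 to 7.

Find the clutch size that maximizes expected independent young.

Expected independent young = c × s(c):
  c=3: 3 × 0.695 = 2.085
  c=4: 4 × 0.610 = 2.440
  c=5: 5 × 0.525 = 2.625
  c=6: 6 × 0.440 = 2.640
  c=7: 7 × 0.355 = 2.485
Maximum at c = 6 (2.640 independent young).

6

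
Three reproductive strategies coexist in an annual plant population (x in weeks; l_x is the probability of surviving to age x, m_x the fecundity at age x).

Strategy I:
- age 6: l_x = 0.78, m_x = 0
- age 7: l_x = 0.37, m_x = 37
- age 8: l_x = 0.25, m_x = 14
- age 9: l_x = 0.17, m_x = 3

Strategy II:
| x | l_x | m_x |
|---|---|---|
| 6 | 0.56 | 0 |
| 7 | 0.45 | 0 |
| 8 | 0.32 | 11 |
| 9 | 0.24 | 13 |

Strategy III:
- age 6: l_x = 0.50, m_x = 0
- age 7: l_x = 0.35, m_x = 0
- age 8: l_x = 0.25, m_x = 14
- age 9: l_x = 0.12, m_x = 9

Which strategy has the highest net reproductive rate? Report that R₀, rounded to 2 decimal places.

Strategy I: R₀ = 0.78×0 + 0.37×37 + 0.25×14 + 0.17×3 = 17.7000
Strategy II: R₀ = 0.56×0 + 0.45×0 + 0.32×11 + 0.24×13 = 6.6400
Strategy III: R₀ = 0.50×0 + 0.35×0 + 0.25×14 + 0.12×9 = 4.5800
Highest R₀: strategy I with 17.7000.

17.70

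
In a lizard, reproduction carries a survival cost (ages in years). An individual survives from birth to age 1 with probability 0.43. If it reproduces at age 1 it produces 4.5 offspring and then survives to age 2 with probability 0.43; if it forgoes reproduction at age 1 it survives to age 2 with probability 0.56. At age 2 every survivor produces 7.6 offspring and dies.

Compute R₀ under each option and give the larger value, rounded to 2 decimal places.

breed at age 1: R₀ = 0.43 × (4.5 + 0.43 × 7.6) = 0.43 × 7.7680 = 3.3402
delay to age 2: R₀ = 0.43 × (0.56 × 7.6) = 0.43 × 4.2560 = 1.8301
Higher: breed at age 1 (3.3402).

3.34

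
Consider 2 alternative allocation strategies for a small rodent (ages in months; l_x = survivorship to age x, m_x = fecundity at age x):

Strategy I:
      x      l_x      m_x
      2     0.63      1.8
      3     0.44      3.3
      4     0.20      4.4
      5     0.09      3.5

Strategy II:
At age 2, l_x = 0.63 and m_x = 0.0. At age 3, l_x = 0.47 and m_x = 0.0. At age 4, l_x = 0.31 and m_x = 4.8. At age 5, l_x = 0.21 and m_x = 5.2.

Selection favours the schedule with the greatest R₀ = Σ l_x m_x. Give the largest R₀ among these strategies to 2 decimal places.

Strategy I: R₀ = 0.63×1.8 + 0.44×3.3 + 0.20×4.4 + 0.09×3.5 = 3.7810
Strategy II: R₀ = 0.63×0.0 + 0.47×0.0 + 0.31×4.8 + 0.21×5.2 = 2.5800
Highest R₀: strategy I with 3.7810.

3.78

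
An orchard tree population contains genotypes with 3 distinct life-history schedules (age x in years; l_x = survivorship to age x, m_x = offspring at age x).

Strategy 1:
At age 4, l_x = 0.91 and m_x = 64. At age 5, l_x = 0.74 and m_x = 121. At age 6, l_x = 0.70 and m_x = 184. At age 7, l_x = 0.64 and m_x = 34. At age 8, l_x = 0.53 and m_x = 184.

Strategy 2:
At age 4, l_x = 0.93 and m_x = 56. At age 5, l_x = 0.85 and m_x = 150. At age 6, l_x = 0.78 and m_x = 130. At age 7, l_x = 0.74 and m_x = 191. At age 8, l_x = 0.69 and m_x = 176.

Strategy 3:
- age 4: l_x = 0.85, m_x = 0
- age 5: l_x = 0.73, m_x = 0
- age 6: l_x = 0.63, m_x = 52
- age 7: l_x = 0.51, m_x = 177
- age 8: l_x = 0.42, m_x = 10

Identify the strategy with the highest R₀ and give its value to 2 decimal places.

543.76

Strategy 1: R₀ = 0.91×64 + 0.74×121 + 0.70×184 + 0.64×34 + 0.53×184 = 395.8600
Strategy 2: R₀ = 0.93×56 + 0.85×150 + 0.78×130 + 0.74×191 + 0.69×176 = 543.7600
Strategy 3: R₀ = 0.85×0 + 0.73×0 + 0.63×52 + 0.51×177 + 0.42×10 = 127.2300
Highest R₀: strategy 2 with 543.7600.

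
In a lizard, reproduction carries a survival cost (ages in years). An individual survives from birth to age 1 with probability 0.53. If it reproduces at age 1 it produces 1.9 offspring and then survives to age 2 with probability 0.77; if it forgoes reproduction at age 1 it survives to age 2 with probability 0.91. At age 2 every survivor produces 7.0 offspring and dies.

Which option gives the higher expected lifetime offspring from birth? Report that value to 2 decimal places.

breed at age 1: R₀ = 0.53 × (1.9 + 0.77 × 7.0) = 0.53 × 7.2900 = 3.8637
delay to age 2: R₀ = 0.53 × (0.91 × 7.0) = 0.53 × 6.3700 = 3.3761
Higher: breed at age 1 (3.8637).

3.86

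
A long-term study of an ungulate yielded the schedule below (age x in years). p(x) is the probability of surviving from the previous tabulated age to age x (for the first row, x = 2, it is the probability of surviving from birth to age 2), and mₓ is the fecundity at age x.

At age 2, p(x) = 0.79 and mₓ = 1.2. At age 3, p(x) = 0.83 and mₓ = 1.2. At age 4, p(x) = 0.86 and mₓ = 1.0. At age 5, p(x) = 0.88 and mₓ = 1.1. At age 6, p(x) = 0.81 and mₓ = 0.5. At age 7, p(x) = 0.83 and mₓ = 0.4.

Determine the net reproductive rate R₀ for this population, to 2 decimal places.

3.18

Survivorship from birth: l_x = p_2·p_3·…·p_x.
  l_2 = 0.79000
  l_3 = 0.65570
  l_4 = 0.56390
  l_5 = 0.49623
  l_6 = 0.40195
  l_7 = 0.33362
R₀ = Σ l_x mₓ:
  age 2: 0.79000 × 1.2 = 0.9480
  age 3: 0.65570 × 1.2 = 0.7868
  age 4: 0.56390 × 1.0 = 0.5639
  age 5: 0.49623 × 1.1 = 0.5459
  age 6: 0.40195 × 0.5 = 0.2010
  age 7: 0.33362 × 0.4 = 0.1334
R₀ = 0.9480 + 0.7868 + 0.5639 + 0.5459 + 0.2010 + 0.1334 = 3.1790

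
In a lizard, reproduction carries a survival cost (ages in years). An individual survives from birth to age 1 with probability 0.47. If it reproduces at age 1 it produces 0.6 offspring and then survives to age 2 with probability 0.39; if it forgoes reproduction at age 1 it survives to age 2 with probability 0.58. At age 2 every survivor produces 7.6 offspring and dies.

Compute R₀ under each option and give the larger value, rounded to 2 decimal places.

2.07

breed at age 1: R₀ = 0.47 × (0.6 + 0.39 × 7.6) = 0.47 × 3.5640 = 1.6751
delay to age 2: R₀ = 0.47 × (0.58 × 7.6) = 0.47 × 4.4080 = 2.0718
Higher: delay to age 2 (2.0718).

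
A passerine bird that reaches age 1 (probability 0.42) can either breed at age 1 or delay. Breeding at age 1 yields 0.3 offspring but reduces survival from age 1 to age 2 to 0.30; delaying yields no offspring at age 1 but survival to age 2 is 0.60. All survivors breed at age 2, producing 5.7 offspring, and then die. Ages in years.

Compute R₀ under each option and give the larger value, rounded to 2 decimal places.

1.44

breed at age 1: R₀ = 0.42 × (0.3 + 0.30 × 5.7) = 0.42 × 2.0100 = 0.8442
delay to age 2: R₀ = 0.42 × (0.60 × 5.7) = 0.42 × 3.4200 = 1.4364
Higher: delay to age 2 (1.4364).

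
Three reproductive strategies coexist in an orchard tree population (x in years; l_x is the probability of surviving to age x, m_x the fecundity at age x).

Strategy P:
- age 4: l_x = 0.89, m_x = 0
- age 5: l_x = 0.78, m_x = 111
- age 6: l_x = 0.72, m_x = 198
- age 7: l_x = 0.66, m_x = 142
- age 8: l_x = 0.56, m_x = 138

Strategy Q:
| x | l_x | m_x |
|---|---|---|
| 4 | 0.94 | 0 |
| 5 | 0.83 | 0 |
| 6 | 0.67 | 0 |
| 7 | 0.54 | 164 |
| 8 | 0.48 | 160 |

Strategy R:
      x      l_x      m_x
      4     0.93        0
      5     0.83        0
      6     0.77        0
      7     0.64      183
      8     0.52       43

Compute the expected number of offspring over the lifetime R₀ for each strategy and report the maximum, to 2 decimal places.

Strategy P: R₀ = 0.89×0 + 0.78×111 + 0.72×198 + 0.66×142 + 0.56×138 = 400.1400
Strategy Q: R₀ = 0.94×0 + 0.83×0 + 0.67×0 + 0.54×164 + 0.48×160 = 165.3600
Strategy R: R₀ = 0.93×0 + 0.83×0 + 0.77×0 + 0.64×183 + 0.52×43 = 139.4800
Highest R₀: strategy P with 400.1400.

400.14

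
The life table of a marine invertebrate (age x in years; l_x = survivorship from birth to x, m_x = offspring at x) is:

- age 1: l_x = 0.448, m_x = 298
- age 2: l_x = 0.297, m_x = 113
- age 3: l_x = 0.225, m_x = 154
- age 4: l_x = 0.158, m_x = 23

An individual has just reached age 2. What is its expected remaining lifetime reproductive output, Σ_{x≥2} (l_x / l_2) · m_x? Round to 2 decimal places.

l_2 = 0.297. Conditional survival from age 2 to x is l_x / l_2.
  x=2: (0.297/0.297) × 113 = 113.0000
  x=3: (0.225/0.297) × 154 = 116.6667
  x=4: (0.158/0.297) × 23 = 12.2357
Sum = 113.0000 + 116.6667 + 12.2357 = 241.9024

241.90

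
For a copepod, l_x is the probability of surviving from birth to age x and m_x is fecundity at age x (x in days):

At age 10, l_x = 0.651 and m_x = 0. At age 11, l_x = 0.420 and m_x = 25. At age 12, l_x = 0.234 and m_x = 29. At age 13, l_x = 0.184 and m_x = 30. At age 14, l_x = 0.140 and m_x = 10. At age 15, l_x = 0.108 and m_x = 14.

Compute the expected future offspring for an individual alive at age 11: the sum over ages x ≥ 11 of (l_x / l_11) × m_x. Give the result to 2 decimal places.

61.23

l_11 = 0.420. Conditional survival from age 11 to x is l_x / l_11.
  x=11: (0.420/0.420) × 25 = 25.0000
  x=12: (0.234/0.420) × 29 = 16.1571
  x=13: (0.184/0.420) × 30 = 13.1429
  x=14: (0.140/0.420) × 10 = 3.3333
  x=15: (0.108/0.420) × 14 = 3.6000
Sum = 25.0000 + 16.1571 + 13.1429 + 3.3333 + 3.6000 = 61.2333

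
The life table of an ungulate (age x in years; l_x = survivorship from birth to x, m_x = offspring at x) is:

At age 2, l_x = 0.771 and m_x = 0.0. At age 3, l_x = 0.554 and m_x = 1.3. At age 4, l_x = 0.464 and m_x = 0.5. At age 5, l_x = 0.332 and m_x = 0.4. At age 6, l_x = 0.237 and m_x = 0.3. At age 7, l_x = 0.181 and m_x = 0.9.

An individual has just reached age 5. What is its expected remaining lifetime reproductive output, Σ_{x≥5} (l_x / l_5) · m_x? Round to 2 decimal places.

l_5 = 0.332. Conditional survival from age 5 to x is l_x / l_5.
  x=5: (0.332/0.332) × 0.4 = 0.4000
  x=6: (0.237/0.332) × 0.3 = 0.2142
  x=7: (0.181/0.332) × 0.9 = 0.4907
Sum = 0.4000 + 0.2142 + 0.4907 = 1.1048

1.10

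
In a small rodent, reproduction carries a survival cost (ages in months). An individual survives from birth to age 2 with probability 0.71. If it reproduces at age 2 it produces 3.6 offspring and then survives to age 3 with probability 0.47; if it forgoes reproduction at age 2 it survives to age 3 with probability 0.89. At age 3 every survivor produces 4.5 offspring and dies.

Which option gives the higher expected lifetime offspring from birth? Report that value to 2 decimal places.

breed at age 2: R₀ = 0.71 × (3.6 + 0.47 × 4.5) = 0.71 × 5.7150 = 4.0576
delay to age 3: R₀ = 0.71 × (0.89 × 4.5) = 0.71 × 4.0050 = 2.8435
Higher: breed at age 2 (4.0576).

4.06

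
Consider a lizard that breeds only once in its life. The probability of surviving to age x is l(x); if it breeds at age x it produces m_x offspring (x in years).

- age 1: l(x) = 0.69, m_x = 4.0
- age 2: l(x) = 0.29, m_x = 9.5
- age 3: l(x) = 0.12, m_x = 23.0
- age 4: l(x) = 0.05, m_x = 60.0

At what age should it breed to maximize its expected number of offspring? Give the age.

4

Expected offspring if breeding at age x = l(x) × m_x:
  age 1: 0.69 × 4.0 = 2.760
  age 2: 0.29 × 9.5 = 2.755
  age 3: 0.12 × 23.0 = 2.760
  age 4: 0.05 × 60.0 = 3.000
Maximum at age 4 (3.000).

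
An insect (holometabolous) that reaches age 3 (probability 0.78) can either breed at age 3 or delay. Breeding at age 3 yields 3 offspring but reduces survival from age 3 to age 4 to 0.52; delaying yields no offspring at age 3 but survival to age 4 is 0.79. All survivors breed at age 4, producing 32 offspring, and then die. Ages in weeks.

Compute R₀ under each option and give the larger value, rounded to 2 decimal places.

19.72

breed at age 3: R₀ = 0.78 × (3 + 0.52 × 32) = 0.78 × 19.6400 = 15.3192
delay to age 4: R₀ = 0.78 × (0.79 × 32) = 0.78 × 25.2800 = 19.7184
Higher: delay to age 4 (19.7184).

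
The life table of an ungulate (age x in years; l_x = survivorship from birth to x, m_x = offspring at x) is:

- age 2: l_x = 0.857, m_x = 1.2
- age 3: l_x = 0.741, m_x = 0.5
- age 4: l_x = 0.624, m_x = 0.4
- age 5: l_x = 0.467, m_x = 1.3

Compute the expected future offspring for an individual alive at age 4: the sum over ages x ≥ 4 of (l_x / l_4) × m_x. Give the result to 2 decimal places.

l_4 = 0.624. Conditional survival from age 4 to x is l_x / l_4.
  x=4: (0.624/0.624) × 0.4 = 0.4000
  x=5: (0.467/0.624) × 1.3 = 0.9729
Sum = 0.4000 + 0.9729 = 1.3729

1.37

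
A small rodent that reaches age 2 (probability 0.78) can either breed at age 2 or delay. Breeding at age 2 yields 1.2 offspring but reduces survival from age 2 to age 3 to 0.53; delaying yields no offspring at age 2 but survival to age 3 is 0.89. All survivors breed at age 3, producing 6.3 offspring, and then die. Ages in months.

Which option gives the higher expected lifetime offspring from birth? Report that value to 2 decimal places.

breed at age 2: R₀ = 0.78 × (1.2 + 0.53 × 6.3) = 0.78 × 4.5390 = 3.5404
delay to age 3: R₀ = 0.78 × (0.89 × 6.3) = 0.78 × 5.6070 = 4.3735
Higher: delay to age 3 (4.3735).

4.37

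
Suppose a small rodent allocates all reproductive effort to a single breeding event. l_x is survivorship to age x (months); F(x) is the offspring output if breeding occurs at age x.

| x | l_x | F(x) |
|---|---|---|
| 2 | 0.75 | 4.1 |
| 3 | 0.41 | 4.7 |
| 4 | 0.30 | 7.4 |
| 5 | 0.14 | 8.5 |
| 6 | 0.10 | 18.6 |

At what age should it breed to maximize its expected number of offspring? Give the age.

Expected offspring if breeding at age x = l_x × F(x):
  age 2: 0.75 × 4.1 = 3.075
  age 3: 0.41 × 4.7 = 1.927
  age 4: 0.30 × 7.4 = 2.220
  age 5: 0.14 × 8.5 = 1.190
  age 6: 0.10 × 18.6 = 1.860
Maximum at age 2 (3.075).

2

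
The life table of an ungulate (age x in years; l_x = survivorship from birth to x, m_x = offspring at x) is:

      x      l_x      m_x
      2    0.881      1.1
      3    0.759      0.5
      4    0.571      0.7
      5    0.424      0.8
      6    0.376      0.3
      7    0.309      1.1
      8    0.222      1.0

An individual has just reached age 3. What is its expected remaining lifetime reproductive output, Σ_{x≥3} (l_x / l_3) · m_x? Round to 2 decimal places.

l_3 = 0.759. Conditional survival from age 3 to x is l_x / l_3.
  x=3: (0.759/0.759) × 0.5 = 0.5000
  x=4: (0.571/0.759) × 0.7 = 0.5266
  x=5: (0.424/0.759) × 0.8 = 0.4469
  x=6: (0.376/0.759) × 0.3 = 0.1486
  x=7: (0.309/0.759) × 1.1 = 0.4478
  x=8: (0.222/0.759) × 1.0 = 0.2925
Sum = 0.5000 + 0.5266 + 0.4469 + 0.1486 + 0.4478 + 0.2925 = 2.3625

2.36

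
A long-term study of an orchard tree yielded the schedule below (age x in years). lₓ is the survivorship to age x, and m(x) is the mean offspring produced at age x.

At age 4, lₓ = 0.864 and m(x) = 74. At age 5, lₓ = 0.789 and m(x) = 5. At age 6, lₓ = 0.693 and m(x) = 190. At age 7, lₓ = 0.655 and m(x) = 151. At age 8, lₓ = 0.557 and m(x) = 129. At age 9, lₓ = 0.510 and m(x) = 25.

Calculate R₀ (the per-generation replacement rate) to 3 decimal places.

383.059

R₀ = Σ lₓ m(x):
  age 4: 0.864 × 74 = 63.9360
  age 5: 0.789 × 5 = 3.9450
  age 6: 0.693 × 190 = 131.6700
  age 7: 0.655 × 151 = 98.9050
  age 8: 0.557 × 129 = 71.8530
  age 9: 0.510 × 25 = 12.7500
R₀ = 63.9360 + 3.9450 + 131.6700 + 98.9050 + 71.8530 + 12.7500 = 383.0590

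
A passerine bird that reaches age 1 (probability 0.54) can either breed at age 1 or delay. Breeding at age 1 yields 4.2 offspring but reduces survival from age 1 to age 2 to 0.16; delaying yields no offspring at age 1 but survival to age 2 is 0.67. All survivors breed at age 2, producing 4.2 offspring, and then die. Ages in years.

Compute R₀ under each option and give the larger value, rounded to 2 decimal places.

breed at age 1: R₀ = 0.54 × (4.2 + 0.16 × 4.2) = 0.54 × 4.8720 = 2.6309
delay to age 2: R₀ = 0.54 × (0.67 × 4.2) = 0.54 × 2.8140 = 1.5196
Higher: breed at age 1 (2.6309).

2.63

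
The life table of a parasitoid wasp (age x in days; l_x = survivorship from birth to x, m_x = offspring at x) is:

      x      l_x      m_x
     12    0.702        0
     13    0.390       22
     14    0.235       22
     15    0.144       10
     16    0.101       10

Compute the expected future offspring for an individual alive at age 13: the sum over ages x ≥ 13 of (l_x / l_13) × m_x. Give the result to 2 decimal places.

41.54

l_13 = 0.390. Conditional survival from age 13 to x is l_x / l_13.
  x=13: (0.390/0.390) × 22 = 22.0000
  x=14: (0.235/0.390) × 22 = 13.2564
  x=15: (0.144/0.390) × 10 = 3.6923
  x=16: (0.101/0.390) × 10 = 2.5897
Sum = 22.0000 + 13.2564 + 3.6923 + 2.5897 = 41.5385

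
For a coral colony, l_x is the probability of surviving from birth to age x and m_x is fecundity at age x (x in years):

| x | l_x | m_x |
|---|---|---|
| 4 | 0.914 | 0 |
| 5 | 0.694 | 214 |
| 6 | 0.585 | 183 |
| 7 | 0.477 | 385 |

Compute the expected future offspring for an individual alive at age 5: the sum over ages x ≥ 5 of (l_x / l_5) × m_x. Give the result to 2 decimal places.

632.88

l_5 = 0.694. Conditional survival from age 5 to x is l_x / l_5.
  x=5: (0.694/0.694) × 214 = 214.0000
  x=6: (0.585/0.694) × 183 = 154.2579
  x=7: (0.477/0.694) × 385 = 264.6182
Sum = 214.0000 + 154.2579 + 264.6182 = 632.8761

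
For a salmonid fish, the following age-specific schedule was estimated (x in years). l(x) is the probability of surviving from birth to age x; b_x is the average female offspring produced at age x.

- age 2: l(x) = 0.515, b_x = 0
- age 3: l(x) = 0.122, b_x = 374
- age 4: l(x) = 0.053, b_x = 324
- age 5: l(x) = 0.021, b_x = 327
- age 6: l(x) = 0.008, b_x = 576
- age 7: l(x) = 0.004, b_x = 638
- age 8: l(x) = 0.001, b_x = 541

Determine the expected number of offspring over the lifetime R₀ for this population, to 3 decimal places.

R₀ = Σ l(x) b_x:
  age 2: 0.515 × 0 = 0.0000
  age 3: 0.122 × 374 = 45.6280
  age 4: 0.053 × 324 = 17.1720
  age 5: 0.021 × 327 = 6.8670
  age 6: 0.008 × 576 = 4.6080
  age 7: 0.004 × 638 = 2.5520
  age 8: 0.001 × 541 = 0.5410
R₀ = 0.0000 + 45.6280 + 17.1720 + 6.8670 + 4.6080 + 2.5520 + 0.5410 = 77.3680

77.368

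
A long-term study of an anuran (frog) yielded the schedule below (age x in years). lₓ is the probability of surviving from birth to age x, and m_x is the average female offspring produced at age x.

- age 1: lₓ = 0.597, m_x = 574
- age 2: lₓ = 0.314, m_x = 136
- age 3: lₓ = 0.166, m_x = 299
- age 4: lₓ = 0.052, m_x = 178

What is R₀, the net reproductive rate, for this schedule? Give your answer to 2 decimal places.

R₀ = Σ lₓ m_x:
  age 1: 0.597 × 574 = 342.6780
  age 2: 0.314 × 136 = 42.7040
  age 3: 0.166 × 299 = 49.6340
  age 4: 0.052 × 178 = 9.2560
R₀ = 342.6780 + 42.7040 + 49.6340 + 9.2560 = 444.2720

444.27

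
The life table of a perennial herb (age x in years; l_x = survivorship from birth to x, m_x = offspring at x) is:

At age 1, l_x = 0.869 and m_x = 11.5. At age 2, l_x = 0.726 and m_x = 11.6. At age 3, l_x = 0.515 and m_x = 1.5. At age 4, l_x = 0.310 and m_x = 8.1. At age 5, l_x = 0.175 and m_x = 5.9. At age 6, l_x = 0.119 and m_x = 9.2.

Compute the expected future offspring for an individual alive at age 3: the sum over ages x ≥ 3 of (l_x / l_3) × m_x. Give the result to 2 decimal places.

10.51

l_3 = 0.515. Conditional survival from age 3 to x is l_x / l_3.
  x=3: (0.515/0.515) × 1.5 = 1.5000
  x=4: (0.310/0.515) × 8.1 = 4.8757
  x=5: (0.175/0.515) × 5.9 = 2.0049
  x=6: (0.119/0.515) × 9.2 = 2.1258
Sum = 1.5000 + 4.8757 + 2.0049 + 2.1258 = 10.5064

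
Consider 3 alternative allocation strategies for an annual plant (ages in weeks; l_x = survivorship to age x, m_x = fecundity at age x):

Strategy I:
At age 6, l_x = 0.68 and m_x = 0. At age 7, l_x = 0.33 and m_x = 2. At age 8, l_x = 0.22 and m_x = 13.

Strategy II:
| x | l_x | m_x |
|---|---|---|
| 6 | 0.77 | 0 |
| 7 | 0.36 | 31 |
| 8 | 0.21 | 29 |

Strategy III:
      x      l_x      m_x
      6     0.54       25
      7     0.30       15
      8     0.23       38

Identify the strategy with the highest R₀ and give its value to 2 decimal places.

26.74

Strategy I: R₀ = 0.68×0 + 0.33×2 + 0.22×13 = 3.5200
Strategy II: R₀ = 0.77×0 + 0.36×31 + 0.21×29 = 17.2500
Strategy III: R₀ = 0.54×25 + 0.30×15 + 0.23×38 = 26.7400
Highest R₀: strategy III with 26.7400.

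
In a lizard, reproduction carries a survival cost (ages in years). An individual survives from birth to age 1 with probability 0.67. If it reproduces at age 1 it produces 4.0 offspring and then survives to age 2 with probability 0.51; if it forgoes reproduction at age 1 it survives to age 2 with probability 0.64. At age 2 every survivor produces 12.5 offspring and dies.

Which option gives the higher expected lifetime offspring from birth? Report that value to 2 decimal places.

6.95

breed at age 1: R₀ = 0.67 × (4.0 + 0.51 × 12.5) = 0.67 × 10.3750 = 6.9513
delay to age 2: R₀ = 0.67 × (0.64 × 12.5) = 0.67 × 8.0000 = 5.3600
Higher: breed at age 1 (6.9513).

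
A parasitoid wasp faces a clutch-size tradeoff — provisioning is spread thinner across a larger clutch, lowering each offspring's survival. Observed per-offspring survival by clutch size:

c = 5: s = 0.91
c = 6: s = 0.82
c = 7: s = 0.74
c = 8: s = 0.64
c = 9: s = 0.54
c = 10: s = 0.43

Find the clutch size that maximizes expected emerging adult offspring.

7

Expected emerging adult offspring = c × s(c):
  c=5: 5 × 0.91 = 4.550
  c=6: 6 × 0.82 = 4.920
  c=7: 7 × 0.74 = 5.180
  c=8: 8 × 0.64 = 5.120
  c=9: 9 × 0.54 = 4.860
  c=10: 10 × 0.43 = 4.300
Maximum at c = 7 (5.180 emerging adult offspring).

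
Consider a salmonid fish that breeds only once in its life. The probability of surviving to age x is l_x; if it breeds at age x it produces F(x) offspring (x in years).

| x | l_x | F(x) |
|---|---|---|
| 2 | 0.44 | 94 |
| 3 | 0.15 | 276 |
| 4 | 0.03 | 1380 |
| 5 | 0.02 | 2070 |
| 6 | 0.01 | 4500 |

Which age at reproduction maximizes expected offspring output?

6

Expected offspring if breeding at age x = l_x × F(x):
  age 2: 0.44 × 94 = 41.360
  age 3: 0.15 × 276 = 41.400
  age 4: 0.03 × 1380 = 41.400
  age 5: 0.02 × 2070 = 41.400
  age 6: 0.01 × 4500 = 45.000
Maximum at age 6 (45.000).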